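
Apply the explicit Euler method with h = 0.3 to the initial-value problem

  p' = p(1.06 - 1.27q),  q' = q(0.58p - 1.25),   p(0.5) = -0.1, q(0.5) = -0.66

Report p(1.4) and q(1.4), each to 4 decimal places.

Euler on (p,q): p_{n+1} = p_n + h·p', q_{n+1} = q_n + h·q'.
0.500000: (-0.100000, -0.660000); f=(-0.189820, 0.863280) → (-0.156946, -0.401016)
0.800000: (-0.156946, -0.401016); f=(-0.246294, 0.537774) → (-0.230834, -0.239684)
1.100000: (-0.230834, -0.239684); f=(-0.314950, 0.331695) → (-0.325319, -0.140175)
(p(1.4), q(1.4)) ≈ (-0.3253, -0.1402)

-0.3253, -0.1402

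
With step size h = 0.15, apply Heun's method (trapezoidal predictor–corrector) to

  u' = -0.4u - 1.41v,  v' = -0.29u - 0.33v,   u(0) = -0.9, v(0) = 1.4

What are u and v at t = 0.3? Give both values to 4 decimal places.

Heun on (u,v): k1 = f(t_n, state_n); k2 = f(t_n + h, state_n + h·k1); state_{n+1} = state_n + (h/2)·(k1 + k2).
0.000000: (-0.900000, 1.400000)
  k1 = (-1.614000, -0.201000)
  predictor → (-1.142100, 1.369850)
  k2 = (-1.474649, -0.120842)
  → (-1.131649, 1.375862)
0.150000: (-1.131649, 1.375862)
  k1 = (-1.487306, -0.125856)
  predictor → (-1.354745, 1.356983)
  k2 = (-1.371449, -0.054929)
  → (-1.346055, 1.362303)
(u(0.3), v(0.3)) ≈ (-1.3461, 1.3623)

-1.3461, 1.3623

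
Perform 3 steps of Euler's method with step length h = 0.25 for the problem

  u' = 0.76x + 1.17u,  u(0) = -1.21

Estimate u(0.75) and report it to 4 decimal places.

-2.4562

Euler: u_{n+1} = u_n + h·f(x_n, u_n).
x=0.000000, u=-1.210000: f=-1.415700 → u ← -1.210000 + 0.25·(-1.415700) = -1.563925
x=0.250000, u=-1.563925: f=-1.639792 → u ← -1.563925 + 0.25·(-1.639792) = -1.973873
x=0.500000, u=-1.973873: f=-1.929431 → u ← -1.973873 + 0.25·(-1.929431) = -2.456231
u(0.75) ≈ -2.4562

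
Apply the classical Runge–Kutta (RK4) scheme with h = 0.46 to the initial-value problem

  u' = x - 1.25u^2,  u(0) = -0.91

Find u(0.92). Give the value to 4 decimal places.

-10.0324

RK4: k1 = f(x_n, u_n); k2 = f(x_n + h/2, u_n + (h/2)·k1); k3 = f(x_n + h/2, u_n + (h/2)·k2); k4 = f(x_n + h, u_n + h·k3); u_{n+1} = u_n + (h/6)·(k1 + 2k2 + 2k3 + k4).
x=0.000000, u=-0.910000:
  k1 = f(0.000000, -0.910000) = -1.035125
  k2 = f(0.230000, -1.148079) = -1.417606
  k3 = f(0.230000, -1.236049) = -1.679773
  k4 = f(0.460000, -1.682695) = -3.079330
  u ← -0.910000 + (0.46/6)·(k1 + 2k2 + 2k3 + k4) = -1.700373
x=0.460000, u=-1.700373:
  k1 = f(0.460000, -1.700373) = -3.154085
  k2 = f(0.690000, -2.425812) = -6.665708
  k3 = f(0.690000, -3.233486) = -12.379287
  k4 = f(0.920000, -7.394845) = -67.434667
  u ← -1.700373 + (0.46/6)·(k1 + 2k2 + 2k3 + k4) = -10.032410
u(0.92) ≈ -10.0324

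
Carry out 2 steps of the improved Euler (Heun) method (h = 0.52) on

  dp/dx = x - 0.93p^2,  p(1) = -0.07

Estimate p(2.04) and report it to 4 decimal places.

1.0510

Heun: k1 = f(x_n, p_n); k2 = f(x_n + h, p_n + h·k1); p_{n+1} = p_n + (h/2)·(k1 + k2).
x=1.000000, p=-0.070000:
  k1 = f(1.000000, -0.070000) = 0.995443
  k2 = f(1.520000, 0.447630) = 1.333653
  p ← -0.070000 + (0.52/2)·(0.995443 + 1.333653) = 0.535565
x=1.520000, p=0.535565:
  k1 = f(1.520000, 0.535565) = 1.253248
  k2 = f(2.040000, 1.187254) = 0.729098
  p ← 0.535565 + (0.52/2)·(1.253248 + 0.729098) = 1.050975
p(2.04) ≈ 1.0510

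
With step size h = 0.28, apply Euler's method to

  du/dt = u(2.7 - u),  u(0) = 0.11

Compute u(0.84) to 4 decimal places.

0.5382

Euler: u_{n+1} = u_n + h·f(t_n, u_n).
t=0.000000, u=0.110000: f=0.284900 → u ← 0.110000 + 0.28·0.284900 = 0.189772
t=0.280000, u=0.189772: f=0.476371 → u ← 0.189772 + 0.28·0.476371 = 0.323156
t=0.560000, u=0.323156: f=0.768091 → u ← 0.323156 + 0.28·0.768091 = 0.538221
u(0.84) ≈ 0.5382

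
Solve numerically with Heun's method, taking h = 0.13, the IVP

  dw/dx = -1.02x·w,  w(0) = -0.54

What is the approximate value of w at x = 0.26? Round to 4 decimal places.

-0.5217

Heun: k1 = f(x_n, w_n); k2 = f(x_n + h, w_n + h·k1); w_{n+1} = w_n + (h/2)·(k1 + k2).
x=0.000000, w=-0.540000:
  k1 = f(0.000000, -0.540000) = 0.000000
  k2 = f(0.130000, -0.540000) = 0.071604
  w ← -0.540000 + (0.13/2)·(0.000000 + 0.071604) = -0.535346
x=0.130000, w=-0.535346:
  k1 = f(0.130000, -0.535346) = 0.070987
  k2 = f(0.260000, -0.526117) = 0.139526
  w ← -0.535346 + (0.13/2)·(0.070987 + 0.139526) = -0.521662
w(0.26) ≈ -0.5217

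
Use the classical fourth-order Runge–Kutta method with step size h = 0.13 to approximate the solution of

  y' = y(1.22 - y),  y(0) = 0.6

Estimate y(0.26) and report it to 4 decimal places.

RK4: k1 = f(t_n, y_n); k2 = f(t_n + h/2, y_n + (h/2)·k1); k3 = f(t_n + h/2, y_n + (h/2)·k2); k4 = f(t_n + h, y_n + h·k3); y_{n+1} = y_n + (h/6)·(k1 + 2k2 + 2k3 + k4).
t=0.000000, y=0.600000:
  k1 = f(0.000000, 0.600000) = 0.372000
  k2 = f(0.065000, 0.624180) = 0.371899
  k3 = f(0.065000, 0.624173) = 0.371899
  k4 = f(0.130000, 0.648347) = 0.370630
  y ← 0.600000 + (0.13/6)·(k1 + 2k2 + 2k3 + k4) = 0.648322
t=0.130000, y=0.648322:
  k1 = f(0.130000, 0.648322) = 0.370631
  k2 = f(0.195000, 0.672413) = 0.368205
  k3 = f(0.195000, 0.672255) = 0.368224
  k4 = f(0.260000, 0.696191) = 0.364671
  y ← 0.648322 + (0.13/6)·(k1 + 2k2 + 2k3 + k4) = 0.696165
y(0.26) ≈ 0.6962

0.6962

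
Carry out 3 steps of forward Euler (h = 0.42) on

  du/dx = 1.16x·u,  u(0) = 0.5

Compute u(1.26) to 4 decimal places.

Euler: u_{n+1} = u_n + h·f(x_n, u_n).
x=0.000000, u=0.500000: f=0.000000 → u ← 0.500000 + 0.42·0.000000 = 0.500000
x=0.420000, u=0.500000: f=0.243600 → u ← 0.500000 + 0.42·0.243600 = 0.602312
x=0.840000, u=0.602312: f=0.586893 → u ← 0.602312 + 0.42·0.586893 = 0.848807
u(1.26) ≈ 0.8488

0.8488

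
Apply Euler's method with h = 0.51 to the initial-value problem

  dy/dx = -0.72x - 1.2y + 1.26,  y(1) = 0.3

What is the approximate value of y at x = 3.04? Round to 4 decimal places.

Euler: y_{n+1} = y_n + h·f(x_n, y_n).
x=1.000000, y=0.300000: f=0.180000 → y ← 0.300000 + 0.51·0.180000 = 0.391800
x=1.510000, y=0.391800: f=-0.297360 → y ← 0.391800 + 0.51·(-0.297360) = 0.240146
x=2.020000, y=0.240146: f=-0.482576 → y ← 0.240146 + 0.51·(-0.482576) = -0.005967
x=2.530000, y=-0.005967: f=-0.554439 → y ← -0.005967 + 0.51·(-0.554439) = -0.288731
y(3.04) ≈ -0.2887

-0.2887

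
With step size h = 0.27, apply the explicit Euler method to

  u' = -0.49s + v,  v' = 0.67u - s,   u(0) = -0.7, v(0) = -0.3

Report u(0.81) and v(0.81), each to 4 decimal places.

Euler on (u,v): u_{n+1} = u_n + h·u', v_{n+1} = v_n + h·v'.
0.000000: (-0.700000, -0.300000); f=(-0.300000, -0.469000) → (-0.781000, -0.426630)
0.270000: (-0.781000, -0.426630); f=(-0.558930, -0.793270) → (-0.931911, -0.640813)
0.540000: (-0.931911, -0.640813); f=(-0.905413, -1.164380) → (-1.176373, -0.955196)
(u(0.81), v(0.81)) ≈ (-1.1764, -0.9552)

-1.1764, -0.9552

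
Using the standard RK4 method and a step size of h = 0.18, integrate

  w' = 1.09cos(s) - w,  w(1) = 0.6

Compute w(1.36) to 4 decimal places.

RK4: k1 = f(s_n, w_n); k2 = f(s_n + h/2, w_n + (h/2)·k1); k3 = f(s_n + h/2, w_n + (h/2)·k2); k4 = f(s_n + h, w_n + h·k3); w_{n+1} = w_n + (h/6)·(k1 + 2k2 + 2k3 + k4).
s=1.000000, w=0.600000:
  k1 = f(1.000000, 0.600000) = -0.011070
  k2 = f(1.090000, 0.599004) = -0.094895
  k3 = f(1.090000, 0.591459) = -0.087350
  k4 = f(1.180000, 0.584277) = -0.169069
  w ← 0.600000 + (0.18/6)·(k1 + 2k2 + 2k3 + k4) = 0.583661
s=1.180000, w=0.583661:
  k1 = f(1.180000, 0.583661) = -0.168453
  k2 = f(1.270000, 0.568500) = -0.245554
  k3 = f(1.270000, 0.561561) = -0.238615
  k4 = f(1.360000, 0.540710) = -0.312640
  w ← 0.583661 + (0.18/6)·(k1 + 2k2 + 2k3 + k4) = 0.540178
w(1.36) ≈ 0.5402

0.5402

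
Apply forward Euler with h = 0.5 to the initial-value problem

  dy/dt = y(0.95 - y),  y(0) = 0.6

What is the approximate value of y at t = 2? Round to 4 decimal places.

Euler: y_{n+1} = y_n + h·f(t_n, y_n).
t=0.000000, y=0.600000: f=0.210000 → y ← 0.600000 + 0.5·0.210000 = 0.705000
t=0.500000, y=0.705000: f=0.172725 → y ← 0.705000 + 0.5·0.172725 = 0.791362
t=1.000000, y=0.791362: f=0.125540 → y ← 0.791362 + 0.5·0.125540 = 0.854132
t=1.500000, y=0.854132: f=0.081884 → y ← 0.854132 + 0.5·0.081884 = 0.895074
y(2) ≈ 0.8951

0.8951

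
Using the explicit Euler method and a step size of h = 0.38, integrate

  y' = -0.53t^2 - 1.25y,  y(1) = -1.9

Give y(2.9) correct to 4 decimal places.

Euler: y_{n+1} = y_n + h·f(t_n, y_n).
t=1.000000, y=-1.900000: f=1.845000 → y ← -1.900000 + 0.38·1.845000 = -1.198900
t=1.380000, y=-1.198900: f=0.489293 → y ← -1.198900 + 0.38·0.489293 = -1.012969
t=1.760000, y=-1.012969: f=-0.375517 → y ← -1.012969 + 0.38·(-0.375517) = -1.155665
t=2.140000, y=-1.155665: f=-0.982607 → y ← -1.155665 + 0.38·(-0.982607) = -1.529056
t=2.520000, y=-1.529056: f=-1.454392 → y ← -1.529056 + 0.38·(-1.454392) = -2.081725
y(2.9) ≈ -2.0817

-2.0817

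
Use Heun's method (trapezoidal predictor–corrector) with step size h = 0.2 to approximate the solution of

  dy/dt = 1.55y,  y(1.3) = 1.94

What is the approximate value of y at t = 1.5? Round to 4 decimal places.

Heun: k1 = f(t_n, y_n); k2 = f(t_n + h, y_n + h·k1); y_{n+1} = y_n + (h/2)·(k1 + k2).
t=1.300000, y=1.940000:
  k1 = f(1.300000, 1.940000) = 3.007000
  k2 = f(1.500000, 2.541400) = 3.939170
  y ← 1.940000 + (0.2/2)·(3.007000 + 3.939170) = 2.634617
y(1.5) ≈ 2.6346

2.6346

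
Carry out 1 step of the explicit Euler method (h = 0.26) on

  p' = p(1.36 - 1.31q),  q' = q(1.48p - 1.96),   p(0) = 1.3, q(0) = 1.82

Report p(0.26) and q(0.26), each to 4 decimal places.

Euler on (p,q): p_{n+1} = p_n + h·p', q_{n+1} = q_n + h·q'.
0.000000: (1.300000, 1.820000); f=(-1.331460, -0.065520) → (0.953820, 1.802965)
(p(0.26), q(0.26)) ≈ (0.9538, 1.8030)

0.9538, 1.8030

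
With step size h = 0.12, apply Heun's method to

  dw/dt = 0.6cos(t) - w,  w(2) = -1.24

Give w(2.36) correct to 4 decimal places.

-0.9708

Heun: k1 = f(t_n, w_n); k2 = f(t_n + h, w_n + h·k1); w_{n+1} = w_n + (h/2)·(k1 + k2).
t=2.000000, w=-1.240000:
  k1 = f(2.000000, -1.240000) = 0.990312
  k2 = f(2.120000, -1.121163) = 0.807958
  w ← -1.240000 + (0.12/2)·(0.990312 + 0.807958) = -1.132104
t=2.120000, w=-1.132104:
  k1 = f(2.120000, -1.132104) = 0.818899
  k2 = f(2.240000, -1.033836) = 0.661619
  w ← -1.132104 + (0.12/2)·(0.818899 + 0.661619) = -1.043273
t=2.240000, w=-1.043273:
  k1 = f(2.240000, -1.043273) = 0.671056
  k2 = f(2.360000, -0.962746) = 0.536871
  w ← -1.043273 + (0.12/2)·(0.671056 + 0.536871) = -0.970797
w(2.36) ≈ -0.9708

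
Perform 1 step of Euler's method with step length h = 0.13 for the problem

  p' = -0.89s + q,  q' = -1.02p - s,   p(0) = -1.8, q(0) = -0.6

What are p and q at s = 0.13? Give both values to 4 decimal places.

Euler on (p,q): p_{n+1} = p_n + h·p', q_{n+1} = q_n + h·q'.
0.000000: (-1.800000, -0.600000); f=(-0.600000, 1.836000) → (-1.878000, -0.361320)
(p(0.13), q(0.13)) ≈ (-1.8780, -0.3613)

-1.8780, -0.3613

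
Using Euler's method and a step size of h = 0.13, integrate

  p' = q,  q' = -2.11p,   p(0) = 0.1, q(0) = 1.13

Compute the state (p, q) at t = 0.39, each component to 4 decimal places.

0.5248, 0.9278

Euler on (p,q): p_{n+1} = p_n + h·p', q_{n+1} = q_n + h·q'.
0.000000: (0.100000, 1.130000); f=(1.130000, -0.211000) → (0.246900, 1.102570)
0.130000: (0.246900, 1.102570); f=(1.102570, -0.520959) → (0.390234, 1.034845)
0.260000: (0.390234, 1.034845); f=(1.034845, -0.823394) → (0.524764, 0.927804)
(p(0.39), q(0.39)) ≈ (0.5248, 0.9278)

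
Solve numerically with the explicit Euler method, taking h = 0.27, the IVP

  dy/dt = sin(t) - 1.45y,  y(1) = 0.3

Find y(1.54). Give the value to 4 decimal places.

Euler: y_{n+1} = y_n + h·f(t_n, y_n).
t=1.000000, y=0.300000: f=0.406471 → y ← 0.300000 + 0.27·0.406471 = 0.409747
t=1.270000, y=0.409747: f=0.360967 → y ← 0.409747 + 0.27·0.360967 = 0.507208
y(1.54) ≈ 0.5072

0.5072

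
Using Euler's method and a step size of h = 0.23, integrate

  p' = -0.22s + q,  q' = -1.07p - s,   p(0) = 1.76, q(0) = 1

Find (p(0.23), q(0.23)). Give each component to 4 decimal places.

1.9900, 0.5669

Euler on (p,q): p_{n+1} = p_n + h·p', q_{n+1} = q_n + h·q'.
0.000000: (1.760000, 1.000000); f=(1.000000, -1.883200) → (1.990000, 0.566864)
(p(0.23), q(0.23)) ≈ (1.9900, 0.5669)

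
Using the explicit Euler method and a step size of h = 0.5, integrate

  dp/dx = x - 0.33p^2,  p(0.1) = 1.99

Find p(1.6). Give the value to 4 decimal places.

Euler: p_{n+1} = p_n + h·f(x_n, p_n).
x=0.100000, p=1.990000: f=-1.206833 → p ← 1.990000 + 0.5·(-1.206833) = 1.386583
x=0.600000, p=1.386583: f=-0.034463 → p ← 1.386583 + 0.5·(-0.034463) = 1.369352
x=1.100000, p=1.369352: f=0.481209 → p ← 1.369352 + 0.5·0.481209 = 1.609957
p(1.6) ≈ 1.6100

1.6100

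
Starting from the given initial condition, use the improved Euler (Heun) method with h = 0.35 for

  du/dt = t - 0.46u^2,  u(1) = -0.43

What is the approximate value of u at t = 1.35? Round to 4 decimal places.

Heun: k1 = f(t_n, u_n); k2 = f(t_n + h, u_n + h·k1); u_{n+1} = u_n + (h/2)·(k1 + k2).
t=1.000000, u=-0.430000:
  k1 = f(1.000000, -0.430000) = 0.914946
  k2 = f(1.350000, -0.109769) = 1.344457
  u ← -0.430000 + (0.35/2)·(0.914946 + 1.344457) = -0.034604
u(1.35) ≈ -0.0346

-0.0346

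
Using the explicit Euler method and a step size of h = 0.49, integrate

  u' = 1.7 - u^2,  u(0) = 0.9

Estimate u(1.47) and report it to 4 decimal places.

Euler: u_{n+1} = u_n + h·f(t_n, u_n).
t=0.000000, u=0.900000: f=0.890000 → u ← 0.900000 + 0.49·0.890000 = 1.336100
t=0.490000, u=1.336100: f=-0.085163 → u ← 1.336100 + 0.49·(-0.085163) = 1.294370
t=0.980000, u=1.294370: f=0.024606 → u ← 1.294370 + 0.49·0.024606 = 1.306427
u(1.47) ≈ 1.3064

1.3064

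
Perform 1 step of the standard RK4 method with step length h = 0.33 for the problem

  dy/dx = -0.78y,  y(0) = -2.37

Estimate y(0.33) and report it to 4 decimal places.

-1.8322

RK4: k1 = f(x_n, y_n); k2 = f(x_n + h/2, y_n + (h/2)·k1); k3 = f(x_n + h/2, y_n + (h/2)·k2); k4 = f(x_n + h, y_n + h·k3); y_{n+1} = y_n + (h/6)·(k1 + 2k2 + 2k3 + k4).
x=0.000000, y=-2.370000:
  k1 = f(0.000000, -2.370000) = 1.848600
  k2 = f(0.165000, -2.064981) = 1.610685
  k3 = f(0.165000, -2.104237) = 1.641305
  k4 = f(0.330000, -1.828369) = 1.426128
  y ← -2.370000 + (0.33/6)·(k1 + 2k2 + 2k3 + k4) = -1.832171
y(0.33) ≈ -1.8322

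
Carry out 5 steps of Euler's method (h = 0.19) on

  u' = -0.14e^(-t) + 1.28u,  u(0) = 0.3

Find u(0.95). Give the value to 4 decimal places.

0.7258

Euler: u_{n+1} = u_n + h·f(t_n, u_n).
t=0.000000, u=0.300000: f=0.244000 → u ← 0.300000 + 0.19·0.244000 = 0.346360
t=0.190000, u=0.346360: f=0.327567 → u ← 0.346360 + 0.19·0.327567 = 0.408598
t=0.380000, u=0.408598: f=0.427264 → u ← 0.408598 + 0.19·0.427264 = 0.489778
t=0.570000, u=0.489778: f=0.547742 → u ← 0.489778 + 0.19·0.547742 = 0.593849
t=0.760000, u=0.593849: f=0.694653 → u ← 0.593849 + 0.19·0.694653 = 0.725833
u(0.95) ≈ 0.7258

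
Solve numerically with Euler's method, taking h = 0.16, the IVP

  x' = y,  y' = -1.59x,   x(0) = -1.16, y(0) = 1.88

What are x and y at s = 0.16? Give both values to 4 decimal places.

-0.8592, 2.1751

Euler on (x,y): x_{n+1} = x_n + h·x', y_{n+1} = y_n + h·y'.
0.000000: (-1.160000, 1.880000); f=(1.880000, 1.844400) → (-0.859200, 2.175104)
(x(0.16), y(0.16)) ≈ (-0.8592, 2.1751)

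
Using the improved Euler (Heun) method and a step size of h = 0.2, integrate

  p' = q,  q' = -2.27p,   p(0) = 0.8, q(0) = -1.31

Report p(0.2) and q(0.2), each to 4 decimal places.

0.5017, -1.6137

Heun on (p,q): k1 = f(t_n, state_n); k2 = f(t_n + h, state_n + h·k1); state_{n+1} = state_n + (h/2)·(k1 + k2).
0.000000: (0.800000, -1.310000)
  k1 = (-1.310000, -1.816000)
  predictor → (0.538000, -1.673200)
  k2 = (-1.673200, -1.221260)
  → (0.501680, -1.613726)
(p(0.2), q(0.2)) ≈ (0.5017, -1.6137)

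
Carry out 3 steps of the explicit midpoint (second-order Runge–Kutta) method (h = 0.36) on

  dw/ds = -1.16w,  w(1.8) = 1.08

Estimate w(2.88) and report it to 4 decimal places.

Midpoint: k1 = f(s_n, w_n); k2 = f(s_n + h/2, w_n + (h/2)·k1); w_{n+1} = w_n + h·k2.
s=1.800000, w=1.080000:
  k1 = f(1.800000, 1.080000) = -1.252800
  k2 = f(1.980000, 0.854496) = -0.991215
  w ← 1.080000 + 0.36·(-0.991215) = 0.723162
s=2.160000, w=0.723162:
  k1 = f(2.160000, 0.723162) = -0.838868
  k2 = f(2.340000, 0.572166) = -0.663713
  w ← 0.723162 + 0.36·(-0.663713) = 0.484226
s=2.520000, w=0.484226:
  k1 = f(2.520000, 0.484226) = -0.561702
  k2 = f(2.700000, 0.383120) = -0.444419
  w ← 0.484226 + 0.36·(-0.444419) = 0.324235
w(2.88) ≈ 0.3242

0.3242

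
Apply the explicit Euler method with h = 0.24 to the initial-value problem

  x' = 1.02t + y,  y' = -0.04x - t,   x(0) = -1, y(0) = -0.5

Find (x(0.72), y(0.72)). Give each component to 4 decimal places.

-1.1904, -0.6411

Euler on (x,y): x_{n+1} = x_n + h·x', y_{n+1} = y_n + h·y'.
0.000000: (-1.000000, -0.500000); f=(-0.500000, 0.040000) → (-1.120000, -0.490400)
0.240000: (-1.120000, -0.490400); f=(-0.245600, -0.195200) → (-1.178944, -0.537248)
0.480000: (-1.178944, -0.537248); f=(-0.047648, -0.432842) → (-1.190380, -0.641130)
(x(0.72), y(0.72)) ≈ (-1.1904, -0.6411)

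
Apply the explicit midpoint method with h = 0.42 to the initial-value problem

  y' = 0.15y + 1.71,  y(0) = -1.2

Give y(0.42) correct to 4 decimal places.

-0.5372

Midpoint: k1 = f(x_n, y_n); k2 = f(x_n + h/2, y_n + (h/2)·k1); y_{n+1} = y_n + h·k2.
x=0.000000, y=-1.200000:
  k1 = f(0.000000, -1.200000) = 1.530000
  k2 = f(0.210000, -0.878700) = 1.578195
  y ← -1.200000 + 0.42·1.578195 = -0.537158
y(0.42) ≈ -0.5372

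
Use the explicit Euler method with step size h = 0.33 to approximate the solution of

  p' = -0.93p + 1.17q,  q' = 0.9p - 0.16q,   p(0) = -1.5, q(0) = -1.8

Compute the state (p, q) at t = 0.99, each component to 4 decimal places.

-2.3941, -3.0210

Euler on (p,q): p_{n+1} = p_n + h·p', q_{n+1} = q_n + h·q'.
0.000000: (-1.500000, -1.800000); f=(-0.711000, -1.062000) → (-1.734630, -2.150460)
0.330000: (-1.734630, -2.150460); f=(-0.902832, -1.217093) → (-2.032565, -2.552101)
0.660000: (-2.032565, -2.552101); f=(-1.095673, -1.420972) → (-2.394137, -3.021022)
(p(0.99), q(0.99)) ≈ (-2.3941, -3.0210)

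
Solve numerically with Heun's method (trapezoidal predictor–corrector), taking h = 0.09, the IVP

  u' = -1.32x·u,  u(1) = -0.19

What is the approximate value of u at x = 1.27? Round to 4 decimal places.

Heun: k1 = f(x_n, u_n); k2 = f(x_n + h, u_n + h·k1); u_{n+1} = u_n + (h/2)·(k1 + k2).
x=1.000000, u=-0.190000:
  k1 = f(1.000000, -0.190000) = 0.250800
  k2 = f(1.090000, -0.167428) = 0.240895
  u ← -0.190000 + (0.09/2)·(0.250800 + 0.240895) = -0.167874
x=1.090000, u=-0.167874:
  k1 = f(1.090000, -0.167874) = 0.241537
  k2 = f(1.180000, -0.146135) = 0.227621
  u ← -0.167874 + (0.09/2)·(0.241537 + 0.227621) = -0.146762
x=1.180000, u=-0.146762:
  k1 = f(1.180000, -0.146762) = 0.228596
  k2 = f(1.270000, -0.126188) = 0.211542
  u ← -0.146762 + (0.09/2)·(0.228596 + 0.211542) = -0.126955
u(1.27) ≈ -0.1270

-0.1270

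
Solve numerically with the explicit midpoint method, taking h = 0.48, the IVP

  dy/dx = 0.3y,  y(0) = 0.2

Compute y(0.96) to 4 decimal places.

Midpoint: k1 = f(x_n, y_n); k2 = f(x_n + h/2, y_n + (h/2)·k1); y_{n+1} = y_n + h·k2.
x=0.000000, y=0.200000:
  k1 = f(0.000000, 0.200000) = 0.060000
  k2 = f(0.240000, 0.214400) = 0.064320
  y ← 0.200000 + 0.48·0.064320 = 0.230874
x=0.480000, y=0.230874:
  k1 = f(0.480000, 0.230874) = 0.069262
  k2 = f(0.720000, 0.247496) = 0.074249
  y ← 0.230874 + 0.48·0.074249 = 0.266513
y(0.96) ≈ 0.2665

0.2665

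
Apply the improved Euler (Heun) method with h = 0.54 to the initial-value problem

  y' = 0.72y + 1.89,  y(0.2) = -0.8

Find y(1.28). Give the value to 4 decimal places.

Heun: k1 = f(s_n, y_n); k2 = f(s_n + h, y_n + h·k1); y_{n+1} = y_n + (h/2)·(k1 + k2).
s=0.200000, y=-0.800000:
  k1 = f(0.200000, -0.800000) = 1.314000
  k2 = f(0.740000, -0.090440) = 1.824883
  y ← -0.800000 + (0.54/2)·(1.314000 + 1.824883) = 0.047498
s=0.740000, y=0.047498:
  k1 = f(0.740000, 0.047498) = 1.924199
  k2 = f(1.280000, 1.086566) = 2.672327
  y ← 0.047498 + (0.54/2)·(1.924199 + 2.672327) = 1.288561
y(1.28) ≈ 1.2886

1.2886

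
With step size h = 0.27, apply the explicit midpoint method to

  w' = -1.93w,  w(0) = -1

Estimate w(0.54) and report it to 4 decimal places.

-0.3778

Midpoint: k1 = f(t_n, w_n); k2 = f(t_n + h/2, w_n + (h/2)·k1); w_{n+1} = w_n + h·k2.
t=0.000000, w=-1.000000:
  k1 = f(0.000000, -1.000000) = 1.930000
  k2 = f(0.135000, -0.739450) = 1.427138
  w ← -1.000000 + 0.27·1.427138 = -0.614673
t=0.270000, w=-0.614673:
  k1 = f(0.270000, -0.614673) = 1.186318
  k2 = f(0.405000, -0.454520) = 0.877223
  w ← -0.614673 + 0.27·0.877223 = -0.377822
w(0.54) ≈ -0.3778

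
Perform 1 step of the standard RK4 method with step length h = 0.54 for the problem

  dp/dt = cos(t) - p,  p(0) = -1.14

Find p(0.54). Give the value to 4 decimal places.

-0.2706

RK4: k1 = f(t_n, p_n); k2 = f(t_n + h/2, p_n + (h/2)·k1); k3 = f(t_n + h/2, p_n + (h/2)·k2); k4 = f(t_n + h, p_n + h·k3); p_{n+1} = p_n + (h/6)·(k1 + 2k2 + 2k3 + k4).
t=0.000000, p=-1.140000:
  k1 = f(0.000000, -1.140000) = 2.140000
  k2 = f(0.270000, -0.562200) = 1.525971
  k3 = f(0.270000, -0.727988) = 1.691759
  k4 = f(0.540000, -0.226450) = 1.084159
  p ← -1.140000 + (0.54/6)·(k1 + 2k2 + 2k3 + k4) = -0.270634
p(0.54) ≈ -0.2706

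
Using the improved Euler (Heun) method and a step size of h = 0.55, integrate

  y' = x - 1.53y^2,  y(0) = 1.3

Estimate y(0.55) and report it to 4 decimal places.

Heun: k1 = f(x_n, y_n); k2 = f(x_n + h, y_n + h·k1); y_{n+1} = y_n + (h/2)·(k1 + k2).
x=0.000000, y=1.300000:
  k1 = f(0.000000, 1.300000) = -2.585700
  k2 = f(0.550000, -0.122135) = 0.527177
  y ← 1.300000 + (0.55/2)·(-2.585700 + 0.527177) = 0.733906
y(0.55) ≈ 0.7339

0.7339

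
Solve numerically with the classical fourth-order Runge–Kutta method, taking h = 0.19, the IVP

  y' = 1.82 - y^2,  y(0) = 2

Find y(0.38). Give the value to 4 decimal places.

RK4: k1 = f(t_n, y_n); k2 = f(t_n + h/2, y_n + (h/2)·k1); k3 = f(t_n + h/2, y_n + (h/2)·k2); k4 = f(t_n + h, y_n + h·k3); y_{n+1} = y_n + (h/6)·(k1 + 2k2 + 2k3 + k4).
t=0.000000, y=2.000000:
  k1 = f(0.000000, 2.000000) = -2.180000
  k2 = f(0.095000, 1.792900) = -1.394490
  k3 = f(0.095000, 1.867523) = -1.667644
  k4 = f(0.190000, 1.683148) = -1.012986
  y ← 2.000000 + (0.19/6)·(k1 + 2k2 + 2k3 + k4) = 1.704954
t=0.190000, y=1.704954:
  k1 = f(0.190000, 1.704954) = -1.086867
  k2 = f(0.285000, 1.601701) = -0.745447
  k3 = f(0.285000, 1.634136) = -0.850401
  k4 = f(0.380000, 1.543377) = -0.562014
  y ← 1.704954 + (0.19/6)·(k1 + 2k2 + 2k3 + k4) = 1.551669
y(0.38) ≈ 1.5517

1.5517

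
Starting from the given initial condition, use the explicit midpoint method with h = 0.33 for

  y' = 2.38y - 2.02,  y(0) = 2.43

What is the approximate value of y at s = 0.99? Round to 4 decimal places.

15.3640

Midpoint: k1 = f(s_n, y_n); k2 = f(s_n + h/2, y_n + (h/2)·k1); y_{n+1} = y_n + h·k2.
s=0.000000, y=2.430000:
  k1 = f(0.000000, 2.430000) = 3.763400
  k2 = f(0.165000, 3.050961) = 5.241287
  y ← 2.430000 + 0.33·5.241287 = 4.159625
s=0.330000, y=4.159625:
  k1 = f(0.330000, 4.159625) = 7.879907
  k2 = f(0.495000, 5.459809) = 10.974346
  y ← 4.159625 + 0.33·10.974346 = 7.781159
s=0.660000, y=7.781159:
  k1 = f(0.660000, 7.781159) = 16.499159
  k2 = f(0.825000, 10.503520) = 22.978378
  y ← 7.781159 + 0.33·22.978378 = 15.364024
y(0.99) ≈ 15.3640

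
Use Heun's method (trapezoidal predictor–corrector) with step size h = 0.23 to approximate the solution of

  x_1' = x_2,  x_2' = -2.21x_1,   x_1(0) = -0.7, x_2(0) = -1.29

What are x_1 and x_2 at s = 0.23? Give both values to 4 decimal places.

-0.9558, -0.8588

Heun on (x_1,x_2): k1 = f(s_n, state_n); k2 = f(s_n + h, state_n + h·k1); state_{n+1} = state_n + (h/2)·(k1 + k2).
0.000000: (-0.700000, -1.290000)
  k1 = (-1.290000, 1.547000)
  predictor → (-0.996700, -0.934190)
  k2 = (-0.934190, 2.202707)
  → (-0.955782, -0.858784)
(x_1(0.23), x_2(0.23)) ≈ (-0.9558, -0.8588)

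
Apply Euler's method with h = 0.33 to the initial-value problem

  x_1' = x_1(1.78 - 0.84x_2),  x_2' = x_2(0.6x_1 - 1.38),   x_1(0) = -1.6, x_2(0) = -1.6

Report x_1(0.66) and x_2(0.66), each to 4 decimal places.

Euler on (x_1,x_2): x_1_{n+1} = x_1_n + h·x_1', x_2_{n+1} = x_2_n + h·x_2'.
0.000000: (-1.600000, -1.600000); f=(-4.998400, 3.744000) → (-3.249472, -0.364480)
0.330000: (-3.249472, -0.364480); f=(-6.778929, 1.213603) → (-5.486519, 0.036009)
(x_1(0.66), x_2(0.66)) ≈ (-5.4865, 0.0360)

-5.4865, 0.0360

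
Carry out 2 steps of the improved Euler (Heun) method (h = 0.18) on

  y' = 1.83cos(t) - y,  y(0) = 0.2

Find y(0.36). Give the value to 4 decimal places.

Heun: k1 = f(t_n, y_n); k2 = f(t_n + h, y_n + h·k1); y_{n+1} = y_n + (h/2)·(k1 + k2).
t=0.000000, y=0.200000:
  k1 = f(0.000000, 0.200000) = 1.630000
  k2 = f(0.180000, 0.493400) = 1.307034
  y ← 0.200000 + (0.18/2)·(1.630000 + 1.307034) = 0.464333
t=0.180000, y=0.464333:
  k1 = f(0.180000, 0.464333) = 1.336101
  k2 = f(0.360000, 0.704831) = 1.007860
  y ← 0.464333 + (0.18/2)·(1.336101 + 1.007860) = 0.675290
y(0.36) ≈ 0.6753

0.6753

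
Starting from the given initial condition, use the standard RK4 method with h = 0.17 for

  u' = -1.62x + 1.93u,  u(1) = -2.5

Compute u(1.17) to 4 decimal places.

RK4: k1 = f(x_n, u_n); k2 = f(x_n + h/2, u_n + (h/2)·k1); k3 = f(x_n + h/2, u_n + (h/2)·k2); k4 = f(x_n + h, u_n + h·k3); u_{n+1} = u_n + (h/6)·(k1 + 2k2 + 2k3 + k4).
x=1.000000, u=-2.500000:
  k1 = f(1.000000, -2.500000) = -6.445000
  k2 = f(1.085000, -3.047825) = -7.640002
  k3 = f(1.085000, -3.149400) = -7.836042
  k4 = f(1.170000, -3.832127) = -9.291406
  u ← -2.500000 + (0.17/6)·(k1 + 2k2 + 2k3 + k4) = -3.822841
u(1.17) ≈ -3.8228

-3.8228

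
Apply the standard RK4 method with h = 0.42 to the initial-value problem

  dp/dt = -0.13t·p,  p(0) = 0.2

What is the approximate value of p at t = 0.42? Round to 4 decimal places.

RK4: k1 = f(t_n, p_n); k2 = f(t_n + h/2, p_n + (h/2)·k1); k3 = f(t_n + h/2, p_n + (h/2)·k2); k4 = f(t_n + h, p_n + h·k3); p_{n+1} = p_n + (h/6)·(k1 + 2k2 + 2k3 + k4).
t=0.000000, p=0.200000:
  k1 = f(0.000000, 0.200000) = 0.000000
  k2 = f(0.210000, 0.200000) = -0.005460
  k3 = f(0.210000, 0.198853) = -0.005429
  k4 = f(0.420000, 0.197720) = -0.010796
  p ← 0.200000 + (0.42/6)·(k1 + 2k2 + 2k3 + k4) = 0.197720
p(0.42) ≈ 0.1977

0.1977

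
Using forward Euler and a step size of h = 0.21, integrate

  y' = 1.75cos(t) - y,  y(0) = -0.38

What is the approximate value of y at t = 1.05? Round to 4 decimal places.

0.8927

Euler: y_{n+1} = y_n + h·f(t_n, y_n).
t=0.000000, y=-0.380000: f=2.130000 → y ← -0.380000 + 0.21·2.130000 = 0.067300
t=0.210000, y=0.067300: f=1.644254 → y ← 0.067300 + 0.21·1.644254 = 0.412593
t=0.420000, y=0.412593: f=1.185312 → y ← 0.412593 + 0.21·1.185312 = 0.661509
t=0.630000, y=0.661509: f=0.752539 → y ← 0.661509 + 0.21·0.752539 = 0.819542
t=0.840000, y=0.819542: f=0.348518 → y ← 0.819542 + 0.21·0.348518 = 0.892731
y(1.05) ≈ 0.8927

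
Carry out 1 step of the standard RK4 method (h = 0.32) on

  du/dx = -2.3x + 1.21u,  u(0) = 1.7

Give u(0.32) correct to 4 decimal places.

RK4: k1 = f(x_n, u_n); k2 = f(x_n + h/2, u_n + (h/2)·k1); k3 = f(x_n + h/2, u_n + (h/2)·k2); k4 = f(x_n + h, u_n + h·k3); u_{n+1} = u_n + (h/6)·(k1 + 2k2 + 2k3 + k4).
x=0.000000, u=1.700000:
  k1 = f(0.000000, 1.700000) = 2.057000
  k2 = f(0.160000, 2.029120) = 2.087235
  k3 = f(0.160000, 2.033958) = 2.093089
  k4 = f(0.320000, 2.369788) = 2.131444
  u ← 1.700000 + (0.32/6)·(k1 + 2k2 + 2k3 + k4) = 2.369285
u(0.32) ≈ 2.3693

2.3693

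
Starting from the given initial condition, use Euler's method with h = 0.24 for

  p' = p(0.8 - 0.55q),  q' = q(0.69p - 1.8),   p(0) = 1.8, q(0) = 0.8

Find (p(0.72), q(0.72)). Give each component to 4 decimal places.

Euler on (p,q): p_{n+1} = p_n + h·p', q_{n+1} = q_n + h·q'.
0.000000: (1.800000, 0.800000); f=(0.648000, -0.446400) → (1.955520, 0.692864)
0.240000: (1.955520, 0.692864); f=(0.819216, -0.312268) → (2.152132, 0.617920)
0.480000: (2.152132, 0.617920); f=(0.990291, -0.194663) → (2.389802, 0.571201)
(p(0.72), q(0.72)) ≈ (2.3898, 0.5712)

2.3898, 0.5712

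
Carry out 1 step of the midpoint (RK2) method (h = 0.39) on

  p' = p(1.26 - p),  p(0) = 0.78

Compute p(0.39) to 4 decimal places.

0.9154

Midpoint: k1 = f(x_n, p_n); k2 = f(x_n + h/2, p_n + (h/2)·k1); p_{n+1} = p_n + h·k2.
x=0.000000, p=0.780000:
  k1 = f(0.000000, 0.780000) = 0.374400
  k2 = f(0.195000, 0.853008) = 0.347167
  p ← 0.780000 + 0.39·0.347167 = 0.915395
p(0.39) ≈ 0.9154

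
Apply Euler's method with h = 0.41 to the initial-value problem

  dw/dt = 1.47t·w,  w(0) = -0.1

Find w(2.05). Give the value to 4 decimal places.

Euler: w_{n+1} = w_n + h·f(t_n, w_n).
t=0.000000, w=-0.100000: f=0.000000 → w ← -0.100000 + 0.41·0.000000 = -0.100000
t=0.410000, w=-0.100000: f=-0.060270 → w ← -0.100000 + 0.41·(-0.060270) = -0.124711
t=0.820000, w=-0.124711: f=-0.150326 → w ← -0.124711 + 0.41·(-0.150326) = -0.186344
t=1.230000, w=-0.186344: f=-0.336929 → w ← -0.186344 + 0.41·(-0.336929) = -0.324486
t=1.640000, w=-0.324486: f=-0.782270 → w ← -0.324486 + 0.41·(-0.782270) = -0.645216
w(2.05) ≈ -0.6452

-0.6452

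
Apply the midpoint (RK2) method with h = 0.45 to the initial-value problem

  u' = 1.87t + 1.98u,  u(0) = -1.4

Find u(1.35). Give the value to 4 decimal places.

Midpoint: k1 = f(t_n, u_n); k2 = f(t_n + h/2, u_n + (h/2)·k1); u_{n+1} = u_n + h·k2.
t=0.000000, u=-1.400000:
  k1 = f(0.000000, -1.400000) = -2.772000
  k2 = f(0.225000, -2.023700) = -3.586176
  u ← -1.400000 + 0.45·(-3.586176) = -3.013779
t=0.450000, u=-3.013779:
  k1 = f(0.450000, -3.013779) = -5.125783
  k2 = f(0.675000, -4.167080) = -6.988569
  u ← -3.013779 + 0.45·(-6.988569) = -6.158635
t=0.900000, u=-6.158635:
  k1 = f(0.900000, -6.158635) = -10.511098
  k2 = f(1.125000, -8.523632) = -14.773042
  u ← -6.158635 + 0.45·(-14.773042) = -12.806504
u(1.35) ≈ -12.8065

-12.8065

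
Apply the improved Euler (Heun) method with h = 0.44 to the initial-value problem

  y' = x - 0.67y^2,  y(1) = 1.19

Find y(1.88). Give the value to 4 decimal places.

Heun: k1 = f(x_n, y_n); k2 = f(x_n + h, y_n + h·k1); y_{n+1} = y_n + (h/2)·(k1 + k2).
x=1.000000, y=1.190000:
  k1 = f(1.000000, 1.190000) = 0.051213
  k2 = f(1.440000, 1.212534) = 0.454941
  y ← 1.190000 + (0.44/2)·(0.051213 + 0.454941) = 1.301354
x=1.440000, y=1.301354:
  k1 = f(1.440000, 1.301354) = 0.305340
  k2 = f(1.880000, 1.435704) = 0.498966
  y ← 1.301354 + (0.44/2)·(0.305340 + 0.498966) = 1.478301
y(1.88) ≈ 1.4783

1.4783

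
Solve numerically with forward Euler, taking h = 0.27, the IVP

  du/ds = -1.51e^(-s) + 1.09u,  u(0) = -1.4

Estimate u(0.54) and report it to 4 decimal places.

Euler: u_{n+1} = u_n + h·f(s_n, u_n).
s=0.000000, u=-1.400000: f=-3.036000 → u ← -1.400000 + 0.27·(-3.036000) = -2.219720
s=0.270000, u=-2.219720: f=-3.572198 → u ← -2.219720 + 0.27·(-3.572198) = -3.184213
u(0.54) ≈ -3.1842

-3.1842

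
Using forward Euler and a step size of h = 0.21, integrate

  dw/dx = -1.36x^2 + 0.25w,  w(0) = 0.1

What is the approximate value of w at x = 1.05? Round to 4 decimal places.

Euler: w_{n+1} = w_n + h·f(x_n, w_n).
x=0.000000, w=0.100000: f=0.025000 → w ← 0.100000 + 0.21·0.025000 = 0.105250
x=0.210000, w=0.105250: f=-0.033663 → w ← 0.105250 + 0.21·(-0.033663) = 0.098181
x=0.420000, w=0.098181: f=-0.215359 → w ← 0.098181 + 0.21·(-0.215359) = 0.052955
x=0.630000, w=0.052955: f=-0.526545 → w ← 0.052955 + 0.21·(-0.526545) = -0.057619
x=0.840000, w=-0.057619: f=-0.974021 → w ← -0.057619 + 0.21·(-0.974021) = -0.262164
w(1.05) ≈ -0.2622

-0.2622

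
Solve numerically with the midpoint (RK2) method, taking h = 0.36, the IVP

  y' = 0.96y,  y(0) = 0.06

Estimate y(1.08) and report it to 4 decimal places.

0.1665

Midpoint: k1 = f(t_n, y_n); k2 = f(t_n + h/2, y_n + (h/2)·k1); y_{n+1} = y_n + h·k2.
t=0.000000, y=0.060000:
  k1 = f(0.000000, 0.060000) = 0.057600
  k2 = f(0.180000, 0.070368) = 0.067553
  y ← 0.060000 + 0.36·0.067553 = 0.084319
t=0.360000, y=0.084319:
  k1 = f(0.360000, 0.084319) = 0.080946
  k2 = f(0.540000, 0.098890) = 0.094934
  y ← 0.084319 + 0.36·0.094934 = 0.118495
t=0.720000, y=0.118495:
  k1 = f(0.720000, 0.118495) = 0.113756
  k2 = f(0.900000, 0.138971) = 0.133413
  y ← 0.118495 + 0.36·0.133413 = 0.166524
y(1.08) ≈ 0.1665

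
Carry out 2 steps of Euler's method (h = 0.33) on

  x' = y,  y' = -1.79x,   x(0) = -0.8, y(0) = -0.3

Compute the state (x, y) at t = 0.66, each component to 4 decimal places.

-0.8421, 0.7036

Euler on (x,y): x_{n+1} = x_n + h·x', y_{n+1} = y_n + h·y'.
0.000000: (-0.800000, -0.300000); f=(-0.300000, 1.432000) → (-0.899000, 0.172560)
0.330000: (-0.899000, 0.172560); f=(0.172560, 1.609210) → (-0.842055, 0.703599)
(x(0.66), y(0.66)) ≈ (-0.8421, 0.7036)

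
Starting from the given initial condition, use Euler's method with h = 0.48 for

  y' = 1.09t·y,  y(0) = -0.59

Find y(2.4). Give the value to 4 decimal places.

Euler: y_{n+1} = y_n + h·f(t_n, y_n).
t=0.000000, y=-0.590000: f=0.000000 → y ← -0.590000 + 0.48·0.000000 = -0.590000
t=0.480000, y=-0.590000: f=-0.308688 → y ← -0.590000 + 0.48·(-0.308688) = -0.738170
t=0.960000, y=-0.738170: f=-0.772421 → y ← -0.738170 + 0.48·(-0.772421) = -1.108932
t=1.440000, y=-1.108932: f=-1.740580 → y ← -1.108932 + 0.48·(-1.740580) = -1.944411
t=1.920000, y=-1.944411: f=-4.069264 → y ← -1.944411 + 0.48·(-4.069264) = -3.897658
y(2.4) ≈ -3.8977

-3.8977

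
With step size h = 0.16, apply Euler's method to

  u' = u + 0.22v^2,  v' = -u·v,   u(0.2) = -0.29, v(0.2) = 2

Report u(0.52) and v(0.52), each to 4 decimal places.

-0.0727, 2.1583

Euler on (u,v): u_{n+1} = u_n + h·u', v_{n+1} = v_n + h·v'.
0.200000: (-0.290000, 2.000000); f=(0.590000, 0.580000) → (-0.195600, 2.092800)
0.360000: (-0.195600, 2.092800); f=(0.767959, 0.409352) → (-0.072727, 2.158296)
(u(0.52), v(0.52)) ≈ (-0.0727, 2.1583)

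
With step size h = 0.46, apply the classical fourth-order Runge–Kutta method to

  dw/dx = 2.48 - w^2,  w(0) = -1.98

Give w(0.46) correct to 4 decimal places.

RK4: k1 = f(x_n, w_n); k2 = f(x_n + h/2, w_n + (h/2)·k1); k3 = f(x_n + h/2, w_n + (h/2)·k2); k4 = f(x_n + h, w_n + h·k3); w_{n+1} = w_n + (h/6)·(k1 + 2k2 + 2k3 + k4).
x=0.000000, w=-1.980000:
  k1 = f(0.000000, -1.980000) = -1.440400
  k2 = f(0.230000, -2.311292) = -2.862071
  k3 = f(0.230000, -2.638276) = -4.480502
  k4 = f(0.460000, -4.041031) = -13.849930
  w ← -1.980000 + (0.46/6)·(k1 + 2k2 + 2k3 + k4) = -4.278120
w(0.46) ≈ -4.2781

-4.2781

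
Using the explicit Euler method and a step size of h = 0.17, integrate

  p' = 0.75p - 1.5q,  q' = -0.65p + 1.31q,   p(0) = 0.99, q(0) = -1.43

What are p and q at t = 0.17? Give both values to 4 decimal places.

Euler on (p,q): p_{n+1} = p_n + h·p', q_{n+1} = q_n + h·q'.
0.000000: (0.990000, -1.430000); f=(2.887500, -2.516800) → (1.480875, -1.857856)
(p(0.17), q(0.17)) ≈ (1.4809, -1.8579)

1.4809, -1.8579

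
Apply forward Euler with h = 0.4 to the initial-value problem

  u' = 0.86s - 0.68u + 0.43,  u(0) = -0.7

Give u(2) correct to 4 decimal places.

1.4098

Euler: u_{n+1} = u_n + h·f(s_n, u_n).
s=0.000000, u=-0.700000: f=0.906000 → u ← -0.700000 + 0.4·0.906000 = -0.337600
s=0.400000, u=-0.337600: f=1.003568 → u ← -0.337600 + 0.4·1.003568 = 0.063827
s=0.800000, u=0.063827: f=1.074598 → u ← 0.063827 + 0.4·1.074598 = 0.493666
s=1.200000, u=0.493666: f=1.126307 → u ← 0.493666 + 0.4·1.126307 = 0.944189
s=1.600000, u=0.944189: f=1.163951 → u ← 0.944189 + 0.4·1.163951 = 1.409770
u(2) ≈ 1.4098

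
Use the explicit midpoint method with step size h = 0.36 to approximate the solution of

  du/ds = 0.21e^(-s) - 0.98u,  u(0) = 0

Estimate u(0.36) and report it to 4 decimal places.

0.0498

Midpoint: k1 = f(s_n, u_n); k2 = f(s_n + h/2, u_n + (h/2)·k1); u_{n+1} = u_n + h·k2.
s=0.000000, u=0.000000:
  k1 = f(0.000000, 0.000000) = 0.210000
  k2 = f(0.180000, 0.037800) = 0.138363
  u ← 0.000000 + 0.36·0.138363 = 0.049811
u(0.36) ≈ 0.0498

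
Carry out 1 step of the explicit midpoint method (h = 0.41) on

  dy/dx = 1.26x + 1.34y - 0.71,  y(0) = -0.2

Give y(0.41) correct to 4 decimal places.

-0.6052

Midpoint: k1 = f(x_n, y_n); k2 = f(x_n + h/2, y_n + (h/2)·k1); y_{n+1} = y_n + h·k2.
x=0.000000, y=-0.200000:
  k1 = f(0.000000, -0.200000) = -0.978000
  k2 = f(0.205000, -0.400490) = -0.988357
  y ← -0.200000 + 0.41·(-0.988357) = -0.605226
y(0.41) ≈ -0.6052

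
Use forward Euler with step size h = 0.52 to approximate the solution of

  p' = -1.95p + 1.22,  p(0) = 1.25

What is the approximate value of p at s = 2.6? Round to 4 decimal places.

Euler: p_{n+1} = p_n + h·f(s_n, p_n).
s=0.000000, p=1.250000: f=-1.217500 → p ← 1.250000 + 0.52·(-1.217500) = 0.616900
s=0.520000, p=0.616900: f=0.017045 → p ← 0.616900 + 0.52·0.017045 = 0.625763
s=1.040000, p=0.625763: f=-0.000239 → p ← 0.625763 + 0.52·(-0.000239) = 0.625639
s=1.560000, p=0.625639: f=0.000003 → p ← 0.625639 + 0.52·0.000003 = 0.625641
s=2.080000, p=0.625641: f=0.000000 → p ← 0.625641 + 0.52·0.000000 = 0.625641
p(2.6) ≈ 0.6256

0.6256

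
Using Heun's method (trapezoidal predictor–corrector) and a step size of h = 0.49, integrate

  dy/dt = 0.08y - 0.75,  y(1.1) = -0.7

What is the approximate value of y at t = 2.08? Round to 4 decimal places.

-1.5215

Heun: k1 = f(t_n, y_n); k2 = f(t_n + h, y_n + h·k1); y_{n+1} = y_n + (h/2)·(k1 + k2).
t=1.100000, y=-0.700000:
  k1 = f(1.100000, -0.700000) = -0.806000
  k2 = f(1.590000, -1.094940) = -0.837595
  y ← -0.700000 + (0.49/2)·(-0.806000 + (-0.837595)) = -1.102681
t=1.590000, y=-1.102681:
  k1 = f(1.590000, -1.102681) = -0.838214
  k2 = f(2.080000, -1.513406) = -0.871072
  y ← -1.102681 + (0.49/2)·(-0.838214 + (-0.871072)) = -1.521456
y(2.08) ≈ -1.5215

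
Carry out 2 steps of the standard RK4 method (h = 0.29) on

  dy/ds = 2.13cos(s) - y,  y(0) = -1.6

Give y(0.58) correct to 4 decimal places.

-0.0178

RK4: k1 = f(s_n, y_n); k2 = f(s_n + h/2, y_n + (h/2)·k1); k3 = f(s_n + h/2, y_n + (h/2)·k2); k4 = f(s_n + h, y_n + h·k3); y_{n+1} = y_n + (h/6)·(k1 + 2k2 + 2k3 + k4).
s=0.000000, y=-1.600000:
  k1 = f(0.000000, -1.600000) = 3.730000
  k2 = f(0.145000, -1.059150) = 3.166798
  k3 = f(0.145000, -1.140814) = 3.248462
  k4 = f(0.290000, -0.657946) = 2.699005
  y ← -1.600000 + (0.29/6)·(k1 + 2k2 + 2k3 + k4) = -0.669123
s=0.290000, y=-0.669123:
  k1 = f(0.290000, -0.669123) = 2.710182
  k2 = f(0.435000, -0.276147) = 2.207780
  k3 = f(0.435000, -0.348995) = 2.280628
  k4 = f(0.580000, -0.007741) = 1.789406
  y ← -0.669123 + (0.29/6)·(k1 + 2k2 + 2k3 + k4) = -0.017763
y(0.58) ≈ -0.0178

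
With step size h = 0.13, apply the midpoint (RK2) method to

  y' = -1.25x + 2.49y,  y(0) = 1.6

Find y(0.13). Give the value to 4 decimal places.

Midpoint: k1 = f(x_n, y_n); k2 = f(x_n + h/2, y_n + (h/2)·k1); y_{n+1} = y_n + h·k2.
x=0.000000, y=1.600000:
  k1 = f(0.000000, 1.600000) = 3.984000
  k2 = f(0.065000, 1.858960) = 4.547560
  y ← 1.600000 + 0.13·4.547560 = 2.191183
y(0.13) ≈ 2.1912

2.1912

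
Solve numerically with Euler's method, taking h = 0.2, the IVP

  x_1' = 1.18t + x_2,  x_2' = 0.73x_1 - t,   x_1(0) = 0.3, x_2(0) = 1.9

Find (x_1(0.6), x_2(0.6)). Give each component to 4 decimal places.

Euler on (x_1,x_2): x_1_{n+1} = x_1_n + h·x_1', x_2_{n+1} = x_2_n + h·x_2'.
0.000000: (0.300000, 1.900000); f=(1.900000, 0.219000) → (0.680000, 1.943800)
0.200000: (0.680000, 1.943800); f=(2.179800, 0.296400) → (1.115960, 2.003080)
0.400000: (1.115960, 2.003080); f=(2.475080, 0.414651) → (1.610976, 2.086010)
(x_1(0.6), x_2(0.6)) ≈ (1.6110, 2.0860)

1.6110, 2.0860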